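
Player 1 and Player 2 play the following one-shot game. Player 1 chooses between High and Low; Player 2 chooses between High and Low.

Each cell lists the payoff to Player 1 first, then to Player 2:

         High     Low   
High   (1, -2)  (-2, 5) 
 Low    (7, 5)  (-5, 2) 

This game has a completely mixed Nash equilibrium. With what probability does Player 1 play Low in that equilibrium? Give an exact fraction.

7/10

Let r be the probability that Player 1 plays High. In a completely mixed equilibrium, Player 2 must be indifferent between High and Low.
Player 2's expected payoff from High is −2r + 5(1−r); from Low it is 5r + 2(1−r).
Setting these equal: −7r + 5 = 3r + 2, so r = 3/10.
Therefore Player 1 plays Low with probability 1 − 3/10 = 7/10.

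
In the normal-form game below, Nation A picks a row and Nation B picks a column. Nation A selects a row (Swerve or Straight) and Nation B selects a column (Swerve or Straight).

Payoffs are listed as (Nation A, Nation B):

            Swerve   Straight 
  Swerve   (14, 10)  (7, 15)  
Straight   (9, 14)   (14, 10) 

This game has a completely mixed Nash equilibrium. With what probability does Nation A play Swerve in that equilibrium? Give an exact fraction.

4/9

Let x be the probability that Nation A plays Swerve. In a completely mixed equilibrium, Nation B must be indifferent between Swerve and Straight.
Nation B's expected payoff from Swerve is 10x + 14(1−x); from Straight it is 15x + 10(1−x).
Setting these equal: −4x + 14 = 5x + 10, so x = 4/9.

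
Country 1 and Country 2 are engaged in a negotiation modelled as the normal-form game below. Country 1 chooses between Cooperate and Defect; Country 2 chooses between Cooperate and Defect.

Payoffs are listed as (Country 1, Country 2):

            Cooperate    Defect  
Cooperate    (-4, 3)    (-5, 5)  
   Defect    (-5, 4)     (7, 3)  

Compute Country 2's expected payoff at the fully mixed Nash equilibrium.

First find x, the probability Country 1 plays Cooperate, from Country 2's indifference between Cooperate and Defect: 3x + 4(1−x) = 5x + 3(1−x), giving x = 1/3.
Since Country 2 is indifferent in equilibrium, Country 2's expected payoff equals the payoff from either column against (1/3, 2/3). Using Cooperate: 3(1/3) + 4(2/3) = 11/3.

11/3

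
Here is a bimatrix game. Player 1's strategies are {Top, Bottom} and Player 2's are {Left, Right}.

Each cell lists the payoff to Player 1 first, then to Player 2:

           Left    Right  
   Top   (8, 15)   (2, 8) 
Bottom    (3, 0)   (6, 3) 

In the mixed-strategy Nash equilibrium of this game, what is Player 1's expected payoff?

First find y, the probability Player 2 plays Left, from Player 1's indifference between Top and Bottom: 8y + 2(1−y) = 3y + 6(1−y), giving y = 4/9.
Since Player 1 is indifferent in equilibrium, Player 1's expected payoff equals the payoff from either row against (4/9, 5/9). Using Top: 8(4/9) + 2(5/9) = 14/3.

14/3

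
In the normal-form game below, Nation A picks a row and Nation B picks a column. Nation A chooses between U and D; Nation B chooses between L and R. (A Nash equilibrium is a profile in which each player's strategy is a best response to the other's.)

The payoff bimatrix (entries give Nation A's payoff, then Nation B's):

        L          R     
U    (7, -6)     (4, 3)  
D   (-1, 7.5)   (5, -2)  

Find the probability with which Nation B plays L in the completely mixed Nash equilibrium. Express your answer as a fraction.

1/9

Let c be the probability that Nation B plays L. In a completely mixed equilibrium, Nation A must be indifferent between U and D.
Nation A's expected payoff from U is 7c + 4(1−c); from D it is −c + 5(1−c).
Setting these equal: 3c + 4 = −6c + 5, so c = 1/9.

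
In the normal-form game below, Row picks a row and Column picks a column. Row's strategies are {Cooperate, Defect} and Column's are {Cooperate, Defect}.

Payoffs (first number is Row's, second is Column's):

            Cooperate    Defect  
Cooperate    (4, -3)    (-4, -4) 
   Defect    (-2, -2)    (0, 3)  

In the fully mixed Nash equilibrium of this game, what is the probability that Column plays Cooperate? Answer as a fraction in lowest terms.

2/5

Let y be the probability that Column plays Cooperate. In a completely mixed equilibrium, Row must be indifferent between Cooperate and Defect.
Row's expected payoff from Cooperate is 4y − 4(1−y); from Defect it is −2y.
Setting these equal: 8y − 4 = −2y, so y = 2/5.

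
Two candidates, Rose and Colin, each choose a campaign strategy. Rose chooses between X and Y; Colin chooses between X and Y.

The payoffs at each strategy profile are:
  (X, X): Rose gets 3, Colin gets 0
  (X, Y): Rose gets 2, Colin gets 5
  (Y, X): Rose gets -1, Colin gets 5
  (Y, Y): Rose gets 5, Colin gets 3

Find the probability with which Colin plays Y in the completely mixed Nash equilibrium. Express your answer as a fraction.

4/7

Let q be the probability that Colin plays X. In a completely mixed equilibrium, Rose must be indifferent between X and Y.
Rose's expected payoff from X is 3q + 2(1−q); from Y it is −q + 5(1−q).
Setting these equal: q + 2 = −6q + 5, so q = 3/7.
Therefore Colin plays Y with probability 1 − 3/7 = 4/7.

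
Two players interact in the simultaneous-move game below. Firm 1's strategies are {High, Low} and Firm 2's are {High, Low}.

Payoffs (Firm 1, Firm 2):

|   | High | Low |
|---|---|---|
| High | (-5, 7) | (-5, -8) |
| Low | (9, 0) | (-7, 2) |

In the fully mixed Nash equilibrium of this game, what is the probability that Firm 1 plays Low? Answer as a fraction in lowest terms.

Let p be the probability that Firm 1 plays High. In a completely mixed equilibrium, Firm 2 must be indifferent between High and Low.
Firm 2's expected payoff from High is 7p; from Low it is −8p + 2(1−p).
Setting these equal: 7p = −10p + 2, so p = 2/17.
Therefore Firm 1 plays Low with probability 1 − 2/17 = 15/17.

15/17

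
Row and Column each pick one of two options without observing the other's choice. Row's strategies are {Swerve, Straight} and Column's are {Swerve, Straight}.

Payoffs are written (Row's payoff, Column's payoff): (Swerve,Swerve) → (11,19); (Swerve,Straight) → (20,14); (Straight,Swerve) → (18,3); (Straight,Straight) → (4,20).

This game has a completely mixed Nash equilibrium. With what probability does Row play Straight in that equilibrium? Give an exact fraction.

5/22

Let p be the probability that Row plays Swerve. In a completely mixed equilibrium, Column must be indifferent between Swerve and Straight.
Column's expected payoff from Swerve is 19p + 3(1−p); from Straight it is 14p + 20(1−p).
Setting these equal: 16p + 3 = −6p + 20, so p = 17/22.
Therefore Row plays Straight with probability 1 − 17/22 = 5/22.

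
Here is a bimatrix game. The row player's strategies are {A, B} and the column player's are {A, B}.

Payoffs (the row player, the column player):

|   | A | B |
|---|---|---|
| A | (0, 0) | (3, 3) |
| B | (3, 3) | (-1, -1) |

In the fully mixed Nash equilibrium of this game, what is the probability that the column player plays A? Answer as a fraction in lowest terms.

Let c be the probability that the column player plays A. In a completely mixed equilibrium, the row player must be indifferent between A and B.
The row player's expected payoff from A is 3(1−c); from B it is 3c − (1−c).
Setting these equal: −3c + 3 = 4c − 1, so c = 4/7.

4/7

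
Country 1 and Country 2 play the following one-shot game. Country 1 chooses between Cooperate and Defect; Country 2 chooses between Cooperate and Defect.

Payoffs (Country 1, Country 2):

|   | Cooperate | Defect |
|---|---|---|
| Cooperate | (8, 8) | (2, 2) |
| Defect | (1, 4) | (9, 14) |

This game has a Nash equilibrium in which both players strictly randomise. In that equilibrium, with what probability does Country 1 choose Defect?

Let x be the probability that Country 1 plays Cooperate. In a completely mixed equilibrium, Country 2 must be indifferent between Cooperate and Defect.
Country 2's expected payoff from Cooperate is 8x + 4(1−x); from Defect it is 2x + 14(1−x).
Setting these equal: 4x + 4 = −12x + 14, so x = 5/8.
Therefore Country 1 plays Defect with probability 1 − 5/8 = 3/8.

3/8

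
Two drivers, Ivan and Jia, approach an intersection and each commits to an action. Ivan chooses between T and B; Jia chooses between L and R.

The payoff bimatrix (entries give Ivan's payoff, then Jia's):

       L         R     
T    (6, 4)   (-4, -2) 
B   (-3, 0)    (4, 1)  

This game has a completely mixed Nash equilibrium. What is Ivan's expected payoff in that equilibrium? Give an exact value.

12/17

First find q, the probability Jia plays L, from Ivan's indifference between T and B: 6q − 4(1−q) = −3q + 4(1−q), giving q = 8/17.
Since Ivan is indifferent in equilibrium, Ivan's expected payoff equals the payoff from either row against (8/17, 9/17). Using T: 6(8/17) − 4(9/17) = 12/17.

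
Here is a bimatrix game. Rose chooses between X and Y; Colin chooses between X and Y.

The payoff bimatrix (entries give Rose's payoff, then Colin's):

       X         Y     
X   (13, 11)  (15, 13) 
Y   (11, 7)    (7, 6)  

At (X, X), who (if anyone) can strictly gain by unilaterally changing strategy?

Colin

Rose at (X, X) earns 13; deviating to Y yields 11 — not better.
Colin earns 11; deviating to Y yields 13 — a strict improvement.
Only Colin has a strictly profitable deviation.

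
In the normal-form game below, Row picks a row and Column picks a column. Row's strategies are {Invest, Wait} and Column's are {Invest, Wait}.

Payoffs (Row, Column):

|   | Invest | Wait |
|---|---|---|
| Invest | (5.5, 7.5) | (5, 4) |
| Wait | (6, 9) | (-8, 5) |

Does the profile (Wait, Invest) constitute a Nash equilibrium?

At (Wait, Invest), Row earns 6; switching to Invest would give 5.5, so Row has no profitable deviation.
Column earns 9; switching to Wait would give 5, so Column has no profitable deviation.
Neither player can gain by a unilateral deviation, so this profile is a Nash equilibrium.

Yes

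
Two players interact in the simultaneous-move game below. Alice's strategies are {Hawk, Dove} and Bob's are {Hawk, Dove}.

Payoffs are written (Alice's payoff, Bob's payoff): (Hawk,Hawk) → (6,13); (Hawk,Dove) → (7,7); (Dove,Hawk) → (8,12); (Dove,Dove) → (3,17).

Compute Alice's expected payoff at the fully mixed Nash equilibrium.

First find q, the probability Bob plays Hawk, from Alice's indifference between Hawk and Dove: 6q + 7(1−q) = 8q + 3(1−q), giving q = 2/3.
Since Alice is indifferent in equilibrium, Alice's expected payoff equals the payoff from either row against (2/3, 1/3). Using Hawk: 6(2/3) + 7(1/3) = 19/3.

19/3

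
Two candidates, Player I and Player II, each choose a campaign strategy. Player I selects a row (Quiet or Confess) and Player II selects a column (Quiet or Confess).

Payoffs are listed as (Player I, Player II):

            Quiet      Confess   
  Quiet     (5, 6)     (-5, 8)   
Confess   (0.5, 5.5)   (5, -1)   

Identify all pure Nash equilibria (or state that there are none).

(Quiet, Quiet): Player II prefers Confess (8 > 6) — not an equilibrium.
(Quiet, Confess): Player I prefers Confess (5 > -5) — not an equilibrium.
(Confess, Quiet): Player I prefers Quiet (5 > 0.5) — not an equilibrium.
(Confess, Confess): Player II prefers Quiet (5.5 > -1) — not an equilibrium.

none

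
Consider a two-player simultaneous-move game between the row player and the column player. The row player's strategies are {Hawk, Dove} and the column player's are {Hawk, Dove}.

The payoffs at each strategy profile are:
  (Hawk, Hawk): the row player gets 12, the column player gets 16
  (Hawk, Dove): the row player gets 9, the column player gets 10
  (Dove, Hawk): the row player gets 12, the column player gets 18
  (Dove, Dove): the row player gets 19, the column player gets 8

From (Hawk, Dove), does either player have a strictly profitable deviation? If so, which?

Both

The row player at (Hawk, Dove) earns 9; deviating to Dove yields 19 — a strict improvement.
The column player earns 10; deviating to Hawk yields 16 — a strict improvement.
Both the row player and the column player have strictly profitable deviations.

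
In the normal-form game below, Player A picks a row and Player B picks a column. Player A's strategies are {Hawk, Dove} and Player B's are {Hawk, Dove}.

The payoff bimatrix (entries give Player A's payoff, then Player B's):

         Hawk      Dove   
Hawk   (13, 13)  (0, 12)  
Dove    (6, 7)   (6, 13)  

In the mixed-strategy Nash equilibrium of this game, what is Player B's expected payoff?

First find x, the probability Player A plays Hawk, from Player B's indifference between Hawk and Dove: 13x + 7(1−x) = 12x + 13(1−x), giving x = 6/7.
Since Player B is indifferent in equilibrium, Player B's expected payoff equals the payoff from either column against (6/7, 1/7). Using Hawk: 13(6/7) + 7(1/7) = 85/7.

85/7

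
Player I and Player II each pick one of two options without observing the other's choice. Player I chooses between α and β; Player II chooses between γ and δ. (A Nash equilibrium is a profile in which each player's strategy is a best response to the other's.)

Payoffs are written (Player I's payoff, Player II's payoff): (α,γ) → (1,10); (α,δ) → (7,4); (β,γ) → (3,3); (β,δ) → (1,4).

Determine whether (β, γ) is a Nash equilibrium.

At (β, γ), Player I earns 3; switching to α would give 1, so Player I has no profitable deviation.
Player II earns 3; switching to δ would give 4, so Player II would deviate.
Since at least one player can profitably deviate, this is not a Nash equilibrium.

No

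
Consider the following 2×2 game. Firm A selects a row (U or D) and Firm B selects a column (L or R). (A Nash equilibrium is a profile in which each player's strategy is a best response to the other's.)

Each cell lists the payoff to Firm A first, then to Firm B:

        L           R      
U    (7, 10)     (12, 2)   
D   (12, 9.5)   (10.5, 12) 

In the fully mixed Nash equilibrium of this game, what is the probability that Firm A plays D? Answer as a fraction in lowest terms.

16/21

Let p be the probability that Firm A plays U. In a completely mixed equilibrium, Firm B must be indifferent between L and R.
Firm B's expected payoff from L is 10p + 9.5(1−p); from R it is 2p + 12(1−p).
Setting these equal: 0.5p + 9.5 = −10p + 12, so p = 5/21.
Therefore Firm A plays D with probability 1 − 5/21 = 16/21.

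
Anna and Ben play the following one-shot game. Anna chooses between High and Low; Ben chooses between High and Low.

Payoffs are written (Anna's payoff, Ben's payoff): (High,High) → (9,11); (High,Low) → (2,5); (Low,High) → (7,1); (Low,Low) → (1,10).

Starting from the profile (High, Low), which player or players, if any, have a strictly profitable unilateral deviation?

Ben

Anna at (High, Low) earns 2; deviating to Low yields 1 — not better.
Ben earns 5; deviating to High yields 11 — a strict improvement.
Only Ben has a strictly profitable deviation.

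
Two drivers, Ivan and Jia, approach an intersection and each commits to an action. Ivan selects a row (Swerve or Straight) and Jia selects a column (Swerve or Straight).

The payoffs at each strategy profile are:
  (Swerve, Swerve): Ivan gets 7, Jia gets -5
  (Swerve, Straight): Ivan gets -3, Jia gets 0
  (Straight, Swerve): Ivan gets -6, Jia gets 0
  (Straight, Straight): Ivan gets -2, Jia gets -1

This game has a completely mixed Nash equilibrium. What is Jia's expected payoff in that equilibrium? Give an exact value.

-5/6

First find p, the probability Ivan plays Swerve, from Jia's indifference between Swerve and Straight: −5p = −(1−p), giving p = 1/6.
Since Jia is indifferent in equilibrium, Jia's expected payoff equals the payoff from either column against (1/6, 5/6). Using Swerve: −5(1/6) = -5/6.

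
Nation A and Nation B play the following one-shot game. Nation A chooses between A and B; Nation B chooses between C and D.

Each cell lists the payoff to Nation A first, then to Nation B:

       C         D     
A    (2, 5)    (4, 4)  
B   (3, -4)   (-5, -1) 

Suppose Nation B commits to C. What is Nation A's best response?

Against C, Nation A earns 2 from A and 3 from B.
So B is the best response.

B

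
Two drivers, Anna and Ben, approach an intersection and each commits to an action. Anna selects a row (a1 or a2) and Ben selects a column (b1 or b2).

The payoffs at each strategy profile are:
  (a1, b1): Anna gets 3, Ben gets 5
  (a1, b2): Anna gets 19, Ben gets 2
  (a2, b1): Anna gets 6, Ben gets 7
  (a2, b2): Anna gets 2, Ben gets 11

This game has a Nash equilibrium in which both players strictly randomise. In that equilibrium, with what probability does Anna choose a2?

3/7

Let r be the probability that Anna plays a1. In a completely mixed equilibrium, Ben must be indifferent between b1 and b2.
Ben's expected payoff from b1 is 5r + 7(1−r); from b2 it is 2r + 11(1−r).
Setting these equal: −2r + 7 = −9r + 11, so r = 4/7.
Therefore Anna plays a2 with probability 1 − 4/7 = 3/7.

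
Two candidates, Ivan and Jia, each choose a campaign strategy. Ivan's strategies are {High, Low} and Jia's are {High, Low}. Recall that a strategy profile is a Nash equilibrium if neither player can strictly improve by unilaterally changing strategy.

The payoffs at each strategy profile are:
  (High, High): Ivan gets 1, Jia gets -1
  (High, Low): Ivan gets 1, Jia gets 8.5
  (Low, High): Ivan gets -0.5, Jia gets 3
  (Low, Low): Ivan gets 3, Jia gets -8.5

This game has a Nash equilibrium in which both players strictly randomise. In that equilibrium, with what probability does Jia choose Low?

Let c be the probability that Jia plays High. In a completely mixed equilibrium, Ivan must be indifferent between High and Low.
Ivan's expected payoff from High is c + (1−c); from Low it is −0.5c + 3(1−c).
Setting these equal: 1 = −3.5c + 3, so c = 4/7.
Therefore Jia plays Low with probability 1 − 4/7 = 3/7.

3/7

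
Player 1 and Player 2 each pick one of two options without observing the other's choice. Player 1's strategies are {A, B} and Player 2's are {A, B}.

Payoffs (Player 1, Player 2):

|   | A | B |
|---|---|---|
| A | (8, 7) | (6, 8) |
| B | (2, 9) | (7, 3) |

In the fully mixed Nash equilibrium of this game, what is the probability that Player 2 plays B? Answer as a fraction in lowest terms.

Let y be the probability that Player 2 plays A. In a completely mixed equilibrium, Player 1 must be indifferent between A and B.
Player 1's expected payoff from A is 8y + 6(1−y); from B it is 2y + 7(1−y).
Setting these equal: 2y + 6 = −5y + 7, so y = 1/7.
Therefore Player 2 plays B with probability 1 − 1/7 = 6/7.

6/7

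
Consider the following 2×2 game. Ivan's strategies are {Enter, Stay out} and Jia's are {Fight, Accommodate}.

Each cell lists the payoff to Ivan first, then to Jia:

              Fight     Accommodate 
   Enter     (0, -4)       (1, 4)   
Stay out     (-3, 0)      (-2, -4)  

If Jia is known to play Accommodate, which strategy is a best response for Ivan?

Enter

Against Accommodate, Ivan earns 1 from Enter and -2 from Stay out.
So Enter is the best response.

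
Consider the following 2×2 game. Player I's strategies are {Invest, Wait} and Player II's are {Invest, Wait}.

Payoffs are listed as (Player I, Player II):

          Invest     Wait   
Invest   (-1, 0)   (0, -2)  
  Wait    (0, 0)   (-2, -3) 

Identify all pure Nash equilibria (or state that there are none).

(Wait, Invest)

(Invest, Invest): Player I prefers Wait (0 > -1) — not an equilibrium.
(Invest, Wait): Player II prefers Invest (0 > -2) — not an equilibrium.
(Wait, Invest): Player I gets 0 ≥ -1 from Invest, and Player II gets 0 ≥ -3 from Wait — Nash equilibrium.
(Wait, Wait): Player I prefers Invest (0 > -2); Player II prefers Invest (0 > -3) — not an equilibrium.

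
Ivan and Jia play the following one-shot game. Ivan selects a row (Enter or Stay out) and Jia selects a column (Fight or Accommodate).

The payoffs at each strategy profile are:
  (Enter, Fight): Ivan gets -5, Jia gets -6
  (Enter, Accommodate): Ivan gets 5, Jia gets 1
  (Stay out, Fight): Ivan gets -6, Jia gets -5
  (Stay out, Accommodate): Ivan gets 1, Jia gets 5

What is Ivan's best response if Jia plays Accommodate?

Enter

Against Accommodate, Ivan earns 5 from Enter and 1 from Stay out.
So Enter is the best response.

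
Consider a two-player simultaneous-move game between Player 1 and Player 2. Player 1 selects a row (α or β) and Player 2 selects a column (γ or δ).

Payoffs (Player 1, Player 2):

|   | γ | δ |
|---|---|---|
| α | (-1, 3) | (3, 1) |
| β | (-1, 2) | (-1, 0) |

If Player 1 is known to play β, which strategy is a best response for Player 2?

Against β, Player 2 earns 2 from γ and 0 from δ.
So γ is the best response.

γ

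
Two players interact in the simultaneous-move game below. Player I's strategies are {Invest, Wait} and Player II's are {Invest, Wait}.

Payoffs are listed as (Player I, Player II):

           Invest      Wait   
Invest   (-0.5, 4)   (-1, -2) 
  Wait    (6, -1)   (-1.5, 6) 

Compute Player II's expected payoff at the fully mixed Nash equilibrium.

First find p, the probability Player I plays Invest, from Player II's indifference between Invest and Wait: 4p − (1−p) = −2p + 6(1−p), giving p = 7/13.
Since Player II is indifferent in equilibrium, Player II's expected payoff equals the payoff from either column against (7/13, 6/13). Using Invest: 4(7/13) − (6/13) = 22/13.

22/13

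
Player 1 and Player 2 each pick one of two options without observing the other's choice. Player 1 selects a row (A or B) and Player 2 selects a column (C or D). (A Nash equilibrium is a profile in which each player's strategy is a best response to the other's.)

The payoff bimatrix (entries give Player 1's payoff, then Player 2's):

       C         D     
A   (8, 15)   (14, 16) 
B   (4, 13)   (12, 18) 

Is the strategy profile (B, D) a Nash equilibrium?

No

At (B, D), Player 1 earns 12; switching to A would give 14, so Player 1 would deviate.
Player 2 earns 18; switching to C would give 13, so Player 2 has no profitable deviation.
Since at least one player can profitably deviate, this is not a Nash equilibrium.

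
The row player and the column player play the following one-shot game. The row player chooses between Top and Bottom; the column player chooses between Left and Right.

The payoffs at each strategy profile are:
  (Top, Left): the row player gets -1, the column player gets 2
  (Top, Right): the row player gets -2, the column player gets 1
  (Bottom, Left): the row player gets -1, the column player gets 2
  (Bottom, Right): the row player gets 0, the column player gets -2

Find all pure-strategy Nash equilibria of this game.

(Top, Left) and (Bottom, Left)

(Top, Left): the row player gets -1 ≥ -1 from Bottom, and the column player gets 2 ≥ 1 from Right — Nash equilibrium.
(Top, Right): the row player prefers Bottom (0 > -2); the column player prefers Left (2 > 1) — not an equilibrium.
(Bottom, Left): the row player gets -1 ≥ -1 from Top, and the column player gets 2 ≥ -2 from Right — Nash equilibrium.
(Bottom, Right): the column player prefers Left (2 > -2) — not an equilibrium.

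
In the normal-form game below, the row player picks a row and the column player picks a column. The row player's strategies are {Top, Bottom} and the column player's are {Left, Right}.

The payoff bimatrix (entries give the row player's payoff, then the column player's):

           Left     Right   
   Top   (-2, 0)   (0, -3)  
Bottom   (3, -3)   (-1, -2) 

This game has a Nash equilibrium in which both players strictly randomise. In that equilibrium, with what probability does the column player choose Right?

Let c be the probability that the column player plays Left. In a completely mixed equilibrium, the row player must be indifferent between Top and Bottom.
The row player's expected payoff from Top is −2c; from Bottom it is 3c − (1−c).
Setting these equal: −2c = 4c − 1, so c = 1/6.
Therefore the column player plays Right with probability 1 − 1/6 = 5/6.

5/6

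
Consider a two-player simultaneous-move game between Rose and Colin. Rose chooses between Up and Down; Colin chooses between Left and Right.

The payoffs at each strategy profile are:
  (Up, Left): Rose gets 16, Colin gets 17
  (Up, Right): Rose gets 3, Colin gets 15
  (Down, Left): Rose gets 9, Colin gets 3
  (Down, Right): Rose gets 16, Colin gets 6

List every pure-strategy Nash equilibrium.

(Up, Left) and (Down, Right)

(Up, Left): Rose gets 16 ≥ 9 from Down, and Colin gets 17 ≥ 15 from Right — Nash equilibrium.
(Up, Right): Rose prefers Down (16 > 3); Colin prefers Left (17 > 15) — not an equilibrium.
(Down, Left): Rose prefers Up (16 > 9); Colin prefers Right (6 > 3) — not an equilibrium.
(Down, Right): Rose gets 16 ≥ 3 from Up, and Colin gets 6 ≥ 3 from Left — Nash equilibrium.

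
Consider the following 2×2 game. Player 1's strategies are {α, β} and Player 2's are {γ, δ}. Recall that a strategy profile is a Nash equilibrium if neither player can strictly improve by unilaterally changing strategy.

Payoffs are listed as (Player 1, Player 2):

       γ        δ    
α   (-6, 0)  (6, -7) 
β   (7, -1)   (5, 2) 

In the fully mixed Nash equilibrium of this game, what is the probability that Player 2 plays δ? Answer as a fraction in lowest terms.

13/14

Let c be the probability that Player 2 plays γ. In a completely mixed equilibrium, Player 1 must be indifferent between α and β.
Player 1's expected payoff from α is −6c + 6(1−c); from β it is 7c + 5(1−c).
Setting these equal: −12c + 6 = 2c + 5, so c = 1/14.
Therefore Player 2 plays δ with probability 1 − 1/14 = 13/14.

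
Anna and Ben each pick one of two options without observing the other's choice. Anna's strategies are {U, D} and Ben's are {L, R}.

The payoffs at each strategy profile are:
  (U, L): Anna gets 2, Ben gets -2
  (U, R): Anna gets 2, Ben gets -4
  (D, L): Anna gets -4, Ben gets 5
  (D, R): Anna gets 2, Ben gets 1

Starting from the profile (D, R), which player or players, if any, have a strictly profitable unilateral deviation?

Ben

Anna at (D, R) earns 2; deviating to U yields 2 — not better.
Ben earns 1; deviating to L yields 5 — a strict improvement.
Only Ben has a strictly profitable deviation.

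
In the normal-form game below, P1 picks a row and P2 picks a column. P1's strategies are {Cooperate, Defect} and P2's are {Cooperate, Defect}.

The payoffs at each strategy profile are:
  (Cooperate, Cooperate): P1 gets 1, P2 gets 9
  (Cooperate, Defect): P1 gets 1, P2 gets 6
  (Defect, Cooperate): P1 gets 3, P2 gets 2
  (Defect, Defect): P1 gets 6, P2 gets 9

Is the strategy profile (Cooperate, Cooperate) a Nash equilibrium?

At (Cooperate, Cooperate), P1 earns 1; switching to Defect would give 3, so P1 would deviate.
P2 earns 9; switching to Defect would give 6, so P2 has no profitable deviation.
Since at least one player can profitably deviate, this is not a Nash equilibrium.

No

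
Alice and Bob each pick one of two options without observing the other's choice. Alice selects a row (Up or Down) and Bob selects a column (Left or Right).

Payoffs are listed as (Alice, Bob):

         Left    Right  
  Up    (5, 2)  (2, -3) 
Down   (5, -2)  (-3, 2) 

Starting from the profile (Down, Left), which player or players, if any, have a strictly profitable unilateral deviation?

Alice at (Down, Left) earns 5; deviating to Up yields 5 — not better.
Bob earns -2; deviating to Right yields 2 — a strict improvement.
Only Bob has a strictly profitable deviation.

Bob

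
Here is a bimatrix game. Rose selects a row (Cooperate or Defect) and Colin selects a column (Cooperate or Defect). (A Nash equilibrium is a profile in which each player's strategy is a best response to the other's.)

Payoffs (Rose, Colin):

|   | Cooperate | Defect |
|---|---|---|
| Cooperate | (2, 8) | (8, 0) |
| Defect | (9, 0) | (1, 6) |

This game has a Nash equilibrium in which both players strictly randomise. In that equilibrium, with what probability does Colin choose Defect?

1/2

Let y be the probability that Colin plays Cooperate. In a completely mixed equilibrium, Rose must be indifferent between Cooperate and Defect.
Rose's expected payoff from Cooperate is 2y + 8(1−y); from Defect it is 9y + (1−y).
Setting these equal: −6y + 8 = 8y + 1, so y = 1/2.
Therefore Colin plays Defect with probability 1 − 1/2 = 1/2.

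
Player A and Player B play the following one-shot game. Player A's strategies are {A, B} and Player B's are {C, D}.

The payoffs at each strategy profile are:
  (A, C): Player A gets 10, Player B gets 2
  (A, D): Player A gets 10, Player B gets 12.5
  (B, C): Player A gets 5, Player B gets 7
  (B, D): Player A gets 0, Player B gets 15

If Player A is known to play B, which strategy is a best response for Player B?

D

Against B, Player B earns 7 from C and 15 from D.
So D is the best response.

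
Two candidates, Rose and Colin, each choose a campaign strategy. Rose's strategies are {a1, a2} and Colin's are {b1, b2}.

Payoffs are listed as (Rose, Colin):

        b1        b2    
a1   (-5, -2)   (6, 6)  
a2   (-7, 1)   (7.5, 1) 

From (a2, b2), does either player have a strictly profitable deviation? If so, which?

Rose at (a2, b2) earns 7.5; deviating to a1 yields 6 — not better.
Colin earns 1; deviating to b1 yields 1 — not better.
Neither player can strictly improve; the profile is a Nash equilibrium.

Neither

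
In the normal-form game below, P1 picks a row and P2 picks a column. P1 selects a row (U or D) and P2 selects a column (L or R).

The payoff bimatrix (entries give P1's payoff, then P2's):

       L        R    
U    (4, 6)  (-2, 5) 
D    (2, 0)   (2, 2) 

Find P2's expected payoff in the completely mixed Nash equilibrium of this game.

First find p, the probability P1 plays U, from P2's indifference between L and R: 6p = 5p + 2(1−p), giving p = 2/3.
Since P2 is indifferent in equilibrium, P2's expected payoff equals the payoff from either column against (2/3, 1/3). Using L: 6(2/3) = 4.

4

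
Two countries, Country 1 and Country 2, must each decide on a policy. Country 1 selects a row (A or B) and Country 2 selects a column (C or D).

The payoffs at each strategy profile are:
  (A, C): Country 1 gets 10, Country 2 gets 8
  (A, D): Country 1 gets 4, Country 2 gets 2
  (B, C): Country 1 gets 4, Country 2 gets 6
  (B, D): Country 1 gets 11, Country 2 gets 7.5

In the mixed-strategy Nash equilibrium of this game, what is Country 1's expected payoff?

First find q, the probability Country 2 plays C, from Country 1's indifference between A and B: 10q + 4(1−q) = 4q + 11(1−q), giving q = 7/13.
Since Country 1 is indifferent in equilibrium, Country 1's expected payoff equals the payoff from either row against (7/13, 6/13). Using A: 10(7/13) + 4(6/13) = 94/13.

94/13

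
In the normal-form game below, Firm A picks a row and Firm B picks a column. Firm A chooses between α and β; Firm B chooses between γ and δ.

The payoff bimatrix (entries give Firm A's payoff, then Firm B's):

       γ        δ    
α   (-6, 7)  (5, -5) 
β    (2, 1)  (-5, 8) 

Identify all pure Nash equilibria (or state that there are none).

none

(α, γ): Firm A prefers β (2 > -6) — not an equilibrium.
(α, δ): Firm B prefers γ (7 > -5) — not an equilibrium.
(β, γ): Firm B prefers δ (8 > 1) — not an equilibrium.
(β, δ): Firm A prefers α (5 > -5) — not an equilibrium.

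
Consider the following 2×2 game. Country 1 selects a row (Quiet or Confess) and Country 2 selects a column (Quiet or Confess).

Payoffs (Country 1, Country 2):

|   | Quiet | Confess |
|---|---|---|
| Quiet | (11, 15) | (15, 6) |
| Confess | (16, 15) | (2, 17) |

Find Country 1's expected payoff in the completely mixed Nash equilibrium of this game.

109/9

First find q, the probability Country 2 plays Quiet, from Country 1's indifference between Quiet and Confess: 11q + 15(1−q) = 16q + 2(1−q), giving q = 13/18.
Since Country 1 is indifferent in equilibrium, Country 1's expected payoff equals the payoff from either row against (13/18, 5/18). Using Quiet: 11(13/18) + 15(5/18) = 109/9.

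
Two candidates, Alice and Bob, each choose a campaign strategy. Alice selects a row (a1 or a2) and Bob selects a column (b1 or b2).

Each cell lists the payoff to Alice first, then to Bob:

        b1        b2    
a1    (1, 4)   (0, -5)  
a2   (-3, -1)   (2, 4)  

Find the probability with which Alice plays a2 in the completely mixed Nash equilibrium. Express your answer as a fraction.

Let p be the probability that Alice plays a1. In a completely mixed equilibrium, Bob must be indifferent between b1 and b2.
Bob's expected payoff from b1 is 4p − (1−p); from b2 it is −5p + 4(1−p).
Setting these equal: 5p − 1 = −9p + 4, so p = 5/14.
Therefore Alice plays a2 with probability 1 − 5/14 = 9/14.

9/14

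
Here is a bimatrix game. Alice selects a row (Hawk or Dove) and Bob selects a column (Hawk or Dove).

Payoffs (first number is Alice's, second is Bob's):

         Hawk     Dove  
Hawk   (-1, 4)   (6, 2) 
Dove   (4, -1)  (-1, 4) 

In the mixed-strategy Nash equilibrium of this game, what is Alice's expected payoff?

First find q, the probability Bob plays Hawk, from Alice's indifference between Hawk and Dove: −q + 6(1−q) = 4q − (1−q), giving q = 7/12.
Since Alice is indifferent in equilibrium, Alice's expected payoff equals the payoff from either row against (7/12, 5/12). Using Hawk: −(7/12) + 6(5/12) = 23/12.

23/12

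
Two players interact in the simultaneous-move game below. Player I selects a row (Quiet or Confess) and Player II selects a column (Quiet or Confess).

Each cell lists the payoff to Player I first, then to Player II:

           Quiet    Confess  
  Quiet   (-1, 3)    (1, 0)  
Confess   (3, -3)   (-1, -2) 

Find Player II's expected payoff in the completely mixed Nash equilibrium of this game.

-3/2

First find x, the probability Player I plays Quiet, from Player II's indifference between Quiet and Confess: 3x − 3(1−x) = −2(1−x), giving x = 1/4.
Since Player II is indifferent in equilibrium, Player II's expected payoff equals the payoff from either column against (1/4, 3/4). Using Quiet: 3(1/4) − 3(3/4) = -3/2.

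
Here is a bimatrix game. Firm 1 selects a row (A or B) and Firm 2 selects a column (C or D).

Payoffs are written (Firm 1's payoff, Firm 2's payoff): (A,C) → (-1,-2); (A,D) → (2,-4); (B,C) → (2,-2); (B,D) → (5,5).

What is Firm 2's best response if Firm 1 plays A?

Against A, Firm 2 earns -2 from C and -4 from D.
So C is the best response.

C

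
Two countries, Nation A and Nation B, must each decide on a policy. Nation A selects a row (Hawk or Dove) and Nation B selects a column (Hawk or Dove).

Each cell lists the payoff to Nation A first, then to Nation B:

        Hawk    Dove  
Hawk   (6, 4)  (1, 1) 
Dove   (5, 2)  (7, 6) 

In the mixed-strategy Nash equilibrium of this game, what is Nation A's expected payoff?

37/7

First find q, the probability Nation B plays Hawk, from Nation A's indifference between Hawk and Dove: 6q + (1−q) = 5q + 7(1−q), giving q = 6/7.
Since Nation A is indifferent in equilibrium, Nation A's expected payoff equals the payoff from either row against (6/7, 1/7). Using Hawk: 6(6/7) + (1/7) = 37/7.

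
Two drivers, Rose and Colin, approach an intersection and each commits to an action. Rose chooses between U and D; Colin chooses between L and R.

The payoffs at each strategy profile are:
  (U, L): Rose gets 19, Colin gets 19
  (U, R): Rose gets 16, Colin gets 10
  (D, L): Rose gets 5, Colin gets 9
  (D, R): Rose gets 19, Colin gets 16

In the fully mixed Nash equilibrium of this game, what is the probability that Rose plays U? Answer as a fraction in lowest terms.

7/16

Let x be the probability that Rose plays U. In a completely mixed equilibrium, Colin must be indifferent between L and R.
Colin's expected payoff from L is 19x + 9(1−x); from R it is 10x + 16(1−x).
Setting these equal: 10x + 9 = −6x + 16, so x = 7/16.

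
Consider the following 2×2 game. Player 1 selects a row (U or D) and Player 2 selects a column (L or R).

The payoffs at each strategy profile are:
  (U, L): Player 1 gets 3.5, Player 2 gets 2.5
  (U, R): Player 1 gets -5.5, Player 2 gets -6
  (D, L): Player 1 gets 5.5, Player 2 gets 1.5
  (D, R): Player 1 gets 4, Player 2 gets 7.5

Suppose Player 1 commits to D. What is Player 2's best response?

R

Against D, Player 2 earns 1.5 from L and 7.5 from R.
So R is the best response.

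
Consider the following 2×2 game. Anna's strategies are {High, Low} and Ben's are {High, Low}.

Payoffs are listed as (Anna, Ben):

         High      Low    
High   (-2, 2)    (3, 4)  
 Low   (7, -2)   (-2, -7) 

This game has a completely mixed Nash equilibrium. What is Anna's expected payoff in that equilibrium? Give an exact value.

17/14

First find y, the probability Ben plays High, from Anna's indifference between High and Low: −2y + 3(1−y) = 7y − 2(1−y), giving y = 5/14.
Since Anna is indifferent in equilibrium, Anna's expected payoff equals the payoff from either row against (5/14, 9/14). Using High: −2(5/14) + 3(9/14) = 17/14.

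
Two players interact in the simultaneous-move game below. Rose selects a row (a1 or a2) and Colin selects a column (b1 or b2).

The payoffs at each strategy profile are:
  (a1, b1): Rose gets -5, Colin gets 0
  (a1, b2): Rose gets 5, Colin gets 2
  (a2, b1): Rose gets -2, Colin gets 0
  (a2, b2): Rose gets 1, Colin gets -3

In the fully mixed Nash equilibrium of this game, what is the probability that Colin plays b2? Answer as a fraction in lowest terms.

Let y be the probability that Colin plays b1. In a completely mixed equilibrium, Rose must be indifferent between a1 and a2.
Rose's expected payoff from a1 is −5y + 5(1−y); from a2 it is −2y + (1−y).
Setting these equal: −10y + 5 = −3y + 1, so y = 4/7.
Therefore Colin plays b2 with probability 1 − 4/7 = 3/7.

3/7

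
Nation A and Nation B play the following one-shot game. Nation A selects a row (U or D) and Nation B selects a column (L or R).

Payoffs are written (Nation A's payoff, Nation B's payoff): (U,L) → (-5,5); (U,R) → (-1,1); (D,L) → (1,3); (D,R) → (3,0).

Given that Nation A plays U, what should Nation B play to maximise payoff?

L

Against U, Nation B earns 5 from L and 1 from R.
So L is the best response.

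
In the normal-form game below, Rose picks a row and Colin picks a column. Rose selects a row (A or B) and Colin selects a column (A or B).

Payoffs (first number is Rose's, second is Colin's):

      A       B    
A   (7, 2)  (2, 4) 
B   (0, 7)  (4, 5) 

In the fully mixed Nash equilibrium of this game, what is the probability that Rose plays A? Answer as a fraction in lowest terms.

1/2

Let x be the probability that Rose plays A. In a completely mixed equilibrium, Colin must be indifferent between A and B.
Colin's expected payoff from A is 2x + 7(1−x); from B it is 4x + 5(1−x).
Setting these equal: −5x + 7 = −x + 5, so x = 1/2.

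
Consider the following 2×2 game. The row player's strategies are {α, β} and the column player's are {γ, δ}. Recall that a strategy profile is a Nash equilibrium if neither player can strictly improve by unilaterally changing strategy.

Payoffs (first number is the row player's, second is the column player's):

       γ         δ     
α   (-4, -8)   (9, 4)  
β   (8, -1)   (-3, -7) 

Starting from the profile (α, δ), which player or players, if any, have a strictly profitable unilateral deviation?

Neither

The row player at (α, δ) earns 9; deviating to β yields -3 — not better.
The column player earns 4; deviating to γ yields -8 — not better.
Neither player can strictly improve; the profile is a Nash equilibrium.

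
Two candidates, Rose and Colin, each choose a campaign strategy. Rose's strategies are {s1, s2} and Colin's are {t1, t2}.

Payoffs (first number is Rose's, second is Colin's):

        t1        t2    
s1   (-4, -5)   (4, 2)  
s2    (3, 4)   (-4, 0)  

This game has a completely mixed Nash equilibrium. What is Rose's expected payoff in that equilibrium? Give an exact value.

First find y, the probability Colin plays t1, from Rose's indifference between s1 and s2: −4y + 4(1−y) = 3y − 4(1−y), giving y = 8/15.
Since Rose is indifferent in equilibrium, Rose's expected payoff equals the payoff from either row against (8/15, 7/15). Using s1: −4(8/15) + 4(7/15) = -4/15.

-4/15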